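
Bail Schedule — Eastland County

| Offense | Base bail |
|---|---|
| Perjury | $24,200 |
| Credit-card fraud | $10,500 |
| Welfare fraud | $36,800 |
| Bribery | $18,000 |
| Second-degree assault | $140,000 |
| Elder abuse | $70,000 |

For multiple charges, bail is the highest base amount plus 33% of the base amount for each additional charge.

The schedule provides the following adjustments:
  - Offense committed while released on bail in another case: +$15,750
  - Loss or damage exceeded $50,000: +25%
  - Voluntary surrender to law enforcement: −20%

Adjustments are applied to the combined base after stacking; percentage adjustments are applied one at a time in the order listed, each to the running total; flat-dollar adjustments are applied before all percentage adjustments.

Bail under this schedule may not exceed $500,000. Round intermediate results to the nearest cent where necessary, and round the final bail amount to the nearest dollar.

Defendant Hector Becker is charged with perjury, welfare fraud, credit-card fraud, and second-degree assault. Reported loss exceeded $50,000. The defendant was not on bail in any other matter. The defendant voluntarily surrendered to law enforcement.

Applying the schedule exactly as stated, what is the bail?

Base amounts from the schedule: perjury $24,200; welfare fraud $36,800; credit-card fraud $10,500; second-degree assault $140,000.
Stacking rule: highest base plus 33% of each additional charge. Highest is second-degree assault at $140,000. Additional: $24,200 × 33% = $7,986; $36,800 × 33% = $12,144; $10,500 × 33% = $3,465. Combined base = $140,000 + $23,595 = $163,595.
Loss or damage exceeded $50,000 (+25%): $163,595 × 1.25 = $204,493.75.
Voluntary surrender to law enforcement (−20%): $204,493.75 × 0.8 = $163,595.
$163,595 is within the $500,000 maximum.

$163,595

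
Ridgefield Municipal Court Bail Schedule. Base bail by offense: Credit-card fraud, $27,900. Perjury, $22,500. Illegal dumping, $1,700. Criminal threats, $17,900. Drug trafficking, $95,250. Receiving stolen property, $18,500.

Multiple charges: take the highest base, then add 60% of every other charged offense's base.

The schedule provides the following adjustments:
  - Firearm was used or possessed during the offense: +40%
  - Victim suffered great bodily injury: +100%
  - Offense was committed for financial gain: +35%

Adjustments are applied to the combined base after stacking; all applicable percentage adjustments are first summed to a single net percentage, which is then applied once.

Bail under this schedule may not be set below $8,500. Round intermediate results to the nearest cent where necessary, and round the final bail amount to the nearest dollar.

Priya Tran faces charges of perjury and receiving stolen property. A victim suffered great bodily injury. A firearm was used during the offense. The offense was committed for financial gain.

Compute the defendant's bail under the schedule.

Base amounts from the schedule: perjury $22,500; receiving stolen property $18,500.
Stacking rule: highest base plus 60% of each additional charge. Highest is perjury at $22,500. Additional: $18,500 × 60% = $11,100. Combined base = $22,500 + $11,100 = $33,600.
Net percentage adjustment: +40% +100% +35% = +175%. $33,600 × 2.75 = $92,400.
$92,400 is at or above the $8,500 minimum.

$92,400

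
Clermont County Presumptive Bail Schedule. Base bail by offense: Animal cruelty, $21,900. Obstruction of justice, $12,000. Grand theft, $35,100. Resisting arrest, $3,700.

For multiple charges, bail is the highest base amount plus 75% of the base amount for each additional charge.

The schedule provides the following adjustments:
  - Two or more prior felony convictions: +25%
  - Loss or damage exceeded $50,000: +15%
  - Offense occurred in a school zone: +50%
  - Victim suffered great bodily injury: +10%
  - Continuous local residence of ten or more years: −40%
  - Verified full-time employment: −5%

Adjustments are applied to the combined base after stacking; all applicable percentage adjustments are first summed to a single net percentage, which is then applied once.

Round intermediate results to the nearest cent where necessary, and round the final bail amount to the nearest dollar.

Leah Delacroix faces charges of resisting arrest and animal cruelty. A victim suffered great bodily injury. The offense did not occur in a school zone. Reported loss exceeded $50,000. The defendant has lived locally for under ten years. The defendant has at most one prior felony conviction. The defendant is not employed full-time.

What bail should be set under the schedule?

$30,844

Base amounts from the schedule: resisting arrest $3,700; animal cruelty $21,900.
Stacking rule: highest base plus 75% of each additional charge. Highest is animal cruelty at $21,900. Additional: $3,700 × 75% = $2,775. Combined base = $21,900 + $2,775 = $24,675.
Net percentage adjustment: +15% +10% = +25%. $24,675 × 1.25 = $30,843.75.
Rounded to the nearest dollar: $30,844.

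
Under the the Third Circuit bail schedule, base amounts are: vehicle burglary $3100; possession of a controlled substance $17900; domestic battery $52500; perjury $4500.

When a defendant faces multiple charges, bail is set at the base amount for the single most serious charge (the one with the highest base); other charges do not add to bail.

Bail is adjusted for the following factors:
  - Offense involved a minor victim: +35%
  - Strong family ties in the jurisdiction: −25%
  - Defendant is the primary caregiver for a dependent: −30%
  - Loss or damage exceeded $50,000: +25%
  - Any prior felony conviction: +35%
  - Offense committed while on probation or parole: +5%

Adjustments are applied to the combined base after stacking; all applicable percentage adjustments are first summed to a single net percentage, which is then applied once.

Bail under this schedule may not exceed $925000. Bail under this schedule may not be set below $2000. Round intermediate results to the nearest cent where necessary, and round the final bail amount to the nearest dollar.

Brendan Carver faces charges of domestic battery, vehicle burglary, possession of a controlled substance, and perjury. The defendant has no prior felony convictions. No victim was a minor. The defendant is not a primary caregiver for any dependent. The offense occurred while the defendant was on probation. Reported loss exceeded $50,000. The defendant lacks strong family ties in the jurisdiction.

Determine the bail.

Base amounts from the schedule: domestic battery $52500; vehicle burglary $3100; possession of a controlled substance $17900; perjury $4500.
Stacking rule: use the highest base only. Highest is domestic battery at $52500. Combined base = $52500.
Net percentage adjustment: +25% +5% = +30%. $52500 × 1.3 = $68250.
$68250 is within the $925000 maximum.
$68250 is at or above the $2000 minimum.

$68250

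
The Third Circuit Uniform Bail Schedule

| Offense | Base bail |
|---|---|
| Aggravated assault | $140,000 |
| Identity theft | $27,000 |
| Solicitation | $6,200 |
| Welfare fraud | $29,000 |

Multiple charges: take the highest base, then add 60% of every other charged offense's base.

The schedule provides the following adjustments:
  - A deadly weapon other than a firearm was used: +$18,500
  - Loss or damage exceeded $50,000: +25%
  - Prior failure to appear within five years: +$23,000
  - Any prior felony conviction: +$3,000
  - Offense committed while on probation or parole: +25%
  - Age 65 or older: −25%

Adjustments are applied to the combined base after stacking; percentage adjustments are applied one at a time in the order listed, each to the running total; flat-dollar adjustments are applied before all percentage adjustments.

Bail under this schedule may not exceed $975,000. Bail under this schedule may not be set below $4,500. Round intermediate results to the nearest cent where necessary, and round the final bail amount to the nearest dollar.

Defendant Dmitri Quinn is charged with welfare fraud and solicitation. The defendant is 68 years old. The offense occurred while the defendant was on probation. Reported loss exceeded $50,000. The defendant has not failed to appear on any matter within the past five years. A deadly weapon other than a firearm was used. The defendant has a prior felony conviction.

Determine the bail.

$63,539

Base amounts from the schedule: welfare fraud $29,000; solicitation $6,200.
Stacking rule: highest base plus 60% of each additional charge. Highest is welfare fraud at $29,000. Additional: $6,200 × 60% = $3,720. Combined base = $29,000 + $3,720 = $32,720.
A deadly weapon other than a firearm was used (+$18,500 flat): $32,720 + $18,500 = $51,220.
Any prior felony conviction (+$3,000 flat): $51,220 + $3,000 = $54,220.
Loss or damage exceeded $50,000 (+25%): $54,220 × 1.25 = $67,775.
Offense committed while on probation or parole (+25%): $67,775 × 1.25 = $84,718.75.
Age 65 or older (−25%): $84,718.75 × 0.75 = $63,539.06.
$63,539.06 is within the $975,000 maximum.
$63,539.06 is at or above the $4,500 minimum.
Rounded to the nearest dollar: $63,539.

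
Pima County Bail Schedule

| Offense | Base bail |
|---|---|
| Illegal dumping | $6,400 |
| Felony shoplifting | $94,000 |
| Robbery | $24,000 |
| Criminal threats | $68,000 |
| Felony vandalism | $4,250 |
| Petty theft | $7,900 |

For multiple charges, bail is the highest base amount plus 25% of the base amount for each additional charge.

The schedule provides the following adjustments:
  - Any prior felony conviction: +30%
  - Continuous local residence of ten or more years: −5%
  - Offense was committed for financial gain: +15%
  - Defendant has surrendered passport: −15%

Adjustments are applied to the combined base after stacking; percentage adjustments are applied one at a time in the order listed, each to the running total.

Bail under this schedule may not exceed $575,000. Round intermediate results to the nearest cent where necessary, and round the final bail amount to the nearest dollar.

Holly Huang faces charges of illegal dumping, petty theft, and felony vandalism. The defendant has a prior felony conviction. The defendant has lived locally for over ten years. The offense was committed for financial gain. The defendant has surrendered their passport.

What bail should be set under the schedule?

Base amounts from the schedule: illegal dumping $6,400; petty theft $7,900; felony vandalism $4,250.
Stacking rule: highest base plus 25% of each additional charge. Highest is petty theft at $7,900. Additional: $6,400 × 25% = $1,600; $4,250 × 25% = $1,062.50. Combined base = $7,900 + $2,662.50 = $10,562.50.
Any prior felony conviction (+30%): $10,562.50 × 1.3 = $13,731.25.
Continuous local residence of ten or more years (−5%): $13,731.25 × 0.95 = $13,044.69.
Offense was committed for financial gain (+15%): $13,044.69 × 1.15 = $15,001.39.
Defendant has surrendered passport (−15%): $15,001.39 × 0.85 = $12,751.18.
$12,751.18 is within the $575,000 maximum.
Rounded to the nearest dollar: $12,751.

$12,751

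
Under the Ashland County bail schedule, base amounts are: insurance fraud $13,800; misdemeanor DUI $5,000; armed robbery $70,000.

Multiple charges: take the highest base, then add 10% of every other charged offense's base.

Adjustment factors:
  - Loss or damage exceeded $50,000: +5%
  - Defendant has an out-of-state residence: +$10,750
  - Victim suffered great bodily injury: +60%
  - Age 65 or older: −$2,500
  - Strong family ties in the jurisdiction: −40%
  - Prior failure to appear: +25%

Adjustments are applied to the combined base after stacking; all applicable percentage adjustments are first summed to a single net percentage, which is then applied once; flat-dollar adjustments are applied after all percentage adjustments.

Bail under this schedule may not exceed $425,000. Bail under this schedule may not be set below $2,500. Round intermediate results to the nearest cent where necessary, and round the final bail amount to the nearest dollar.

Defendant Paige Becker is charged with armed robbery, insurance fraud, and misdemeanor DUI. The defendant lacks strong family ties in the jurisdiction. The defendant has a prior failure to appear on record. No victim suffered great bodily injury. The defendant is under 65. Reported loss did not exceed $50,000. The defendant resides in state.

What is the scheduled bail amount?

$89,850

Base amounts from the schedule: armed robbery $70,000; insurance fraud $13,800; misdemeanor DUI $5,000.
Stacking rule: highest base plus 10% of each additional charge. Highest is armed robbery at $70,000. Additional: $13,800 × 10% = $1,380; $5,000 × 10% = $500. Combined base = $70,000 + $1,880 = $71,880.
Prior failure to appear (+25%): $71,880 × 1.25 = $89,850.
$89,850 is within the $425,000 maximum.
$89,850 is at or above the $2,500 minimum.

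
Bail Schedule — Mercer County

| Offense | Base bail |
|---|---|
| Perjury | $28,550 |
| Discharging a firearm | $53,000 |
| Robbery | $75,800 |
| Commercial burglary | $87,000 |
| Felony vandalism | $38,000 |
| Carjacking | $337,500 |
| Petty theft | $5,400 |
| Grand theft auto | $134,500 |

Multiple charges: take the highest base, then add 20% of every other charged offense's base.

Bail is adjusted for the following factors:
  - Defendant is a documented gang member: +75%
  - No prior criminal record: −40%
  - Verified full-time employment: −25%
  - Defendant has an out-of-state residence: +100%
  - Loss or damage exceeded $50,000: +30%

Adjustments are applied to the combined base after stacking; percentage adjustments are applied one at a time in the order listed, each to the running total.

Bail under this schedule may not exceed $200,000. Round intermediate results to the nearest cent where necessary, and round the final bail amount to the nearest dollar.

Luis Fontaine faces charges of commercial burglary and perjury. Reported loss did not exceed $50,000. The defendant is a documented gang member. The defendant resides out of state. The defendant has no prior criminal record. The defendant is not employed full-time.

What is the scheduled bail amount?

$194,691

Base amounts from the schedule: commercial burglary $87,000; perjury $28,550.
Stacking rule: highest base plus 20% of each additional charge. Highest is commercial burglary at $87,000. Additional: $28,550 × 20% = $5,710. Combined base = $87,000 + $5,710 = $92,710.
Defendant is a documented gang member (+75%): $92,710 × 1.75 = $162,242.50.
No prior criminal record (−40%): $162,242.50 × 0.6 = $97,345.50.
Defendant has an out-of-state residence (+100%): $97,345.50 × 2 = $194,691.
$194,691 is within the $200,000 maximum.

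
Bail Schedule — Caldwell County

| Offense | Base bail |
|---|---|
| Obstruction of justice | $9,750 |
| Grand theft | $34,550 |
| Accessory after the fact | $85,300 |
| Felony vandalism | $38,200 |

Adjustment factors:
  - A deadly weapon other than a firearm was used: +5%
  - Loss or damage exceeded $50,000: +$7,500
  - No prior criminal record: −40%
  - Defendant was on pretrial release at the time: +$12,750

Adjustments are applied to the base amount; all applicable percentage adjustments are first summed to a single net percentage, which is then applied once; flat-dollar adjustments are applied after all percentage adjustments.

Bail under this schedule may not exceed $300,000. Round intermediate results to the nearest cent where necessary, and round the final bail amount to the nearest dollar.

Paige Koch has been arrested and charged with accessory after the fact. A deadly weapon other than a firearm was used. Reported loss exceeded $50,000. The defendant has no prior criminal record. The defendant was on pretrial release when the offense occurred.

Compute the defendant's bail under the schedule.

$75,695

Base amounts from the schedule: accessory after the fact $85,300.
Single charge. Combined base = $85,300.
Net percentage adjustment: +5% −40% = −35%. $85,300 × 0.65 = $55,445.
Loss or damage exceeded $50,000 (+$7,500 flat): $55,445 + $7,500 = $62,945.
Defendant was on pretrial release at the time (+$12,750 flat): $62,945 + $12,750 = $75,695.
$75,695 is within the $300,000 maximum.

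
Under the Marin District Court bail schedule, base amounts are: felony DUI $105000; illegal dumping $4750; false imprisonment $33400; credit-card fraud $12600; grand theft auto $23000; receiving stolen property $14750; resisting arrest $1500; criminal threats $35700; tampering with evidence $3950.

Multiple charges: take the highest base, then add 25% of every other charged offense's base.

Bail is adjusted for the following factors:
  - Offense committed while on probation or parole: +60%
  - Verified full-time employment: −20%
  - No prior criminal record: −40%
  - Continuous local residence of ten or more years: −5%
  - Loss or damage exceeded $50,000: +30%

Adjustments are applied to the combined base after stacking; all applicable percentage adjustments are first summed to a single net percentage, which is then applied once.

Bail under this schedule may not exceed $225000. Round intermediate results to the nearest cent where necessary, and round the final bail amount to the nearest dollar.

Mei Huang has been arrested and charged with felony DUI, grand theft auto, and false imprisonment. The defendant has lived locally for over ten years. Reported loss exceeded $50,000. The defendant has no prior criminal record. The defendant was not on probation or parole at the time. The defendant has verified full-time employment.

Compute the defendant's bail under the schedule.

$77415

Base amounts from the schedule: felony DUI $105000; grand theft auto $23000; false imprisonment $33400.
Stacking rule: highest base plus 25% of each additional charge. Highest is felony DUI at $105000. Additional: $23000 × 25% = $5750; $33400 × 25% = $8350. Combined base = $105000 + $14100 = $119100.
Net percentage adjustment: −20% −40% −5% +30% = −35%. $119100 × 0.65 = $77415.
$77415 is within the $225000 maximum.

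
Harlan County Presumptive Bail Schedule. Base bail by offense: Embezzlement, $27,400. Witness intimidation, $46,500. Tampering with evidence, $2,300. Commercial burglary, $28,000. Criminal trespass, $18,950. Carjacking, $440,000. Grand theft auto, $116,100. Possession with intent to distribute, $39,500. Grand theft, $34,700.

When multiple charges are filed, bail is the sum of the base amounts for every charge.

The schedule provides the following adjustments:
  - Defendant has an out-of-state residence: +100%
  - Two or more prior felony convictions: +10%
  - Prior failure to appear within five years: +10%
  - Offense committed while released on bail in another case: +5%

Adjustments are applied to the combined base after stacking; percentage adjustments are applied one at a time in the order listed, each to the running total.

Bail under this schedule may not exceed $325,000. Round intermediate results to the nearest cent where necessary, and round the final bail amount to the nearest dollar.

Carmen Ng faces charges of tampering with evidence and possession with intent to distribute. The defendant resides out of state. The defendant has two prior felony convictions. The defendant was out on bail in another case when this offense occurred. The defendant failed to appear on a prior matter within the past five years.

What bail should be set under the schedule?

$106,214

Base amounts from the schedule: tampering with evidence $2,300; possession with intent to distribute $39,500.
Stacking rule: sum of all bases. $2,300 + $39,500 = $41,800.
Defendant has an out-of-state residence (+100%): $41,800 × 2 = $83,600.
Two or more prior felony convictions (+10%): $83,600 × 1.1 = $91,960.
Prior failure to appear within five years (+10%): $91,960 × 1.1 = $101,156.
Offense committed while released on bail in another case (+5%): $101,156 × 1.05 = $106,213.80.
$106,213.80 is within the $325,000 maximum.
Rounded to the nearest dollar: $106,214.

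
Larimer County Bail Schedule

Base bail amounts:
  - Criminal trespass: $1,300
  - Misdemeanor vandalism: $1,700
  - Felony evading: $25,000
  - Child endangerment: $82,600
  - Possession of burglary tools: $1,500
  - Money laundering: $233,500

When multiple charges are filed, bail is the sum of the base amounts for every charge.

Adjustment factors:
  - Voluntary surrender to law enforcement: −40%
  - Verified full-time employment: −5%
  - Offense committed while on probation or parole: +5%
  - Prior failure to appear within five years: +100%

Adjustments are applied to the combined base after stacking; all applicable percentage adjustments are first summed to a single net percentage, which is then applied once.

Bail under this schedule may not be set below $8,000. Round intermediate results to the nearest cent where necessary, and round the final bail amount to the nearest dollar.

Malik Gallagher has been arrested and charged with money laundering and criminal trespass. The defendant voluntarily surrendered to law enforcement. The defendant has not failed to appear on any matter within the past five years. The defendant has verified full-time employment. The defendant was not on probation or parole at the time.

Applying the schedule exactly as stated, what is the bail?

Base amounts from the schedule: money laundering $233,500; criminal trespass $1,300.
Stacking rule: sum of all bases. $233,500 + $1,300 = $234,800.
Net percentage adjustment: −40% −5% = −45%. $234,800 × 0.55 = $129,140.
$129,140 is at or above the $8,000 minimum.

$129,140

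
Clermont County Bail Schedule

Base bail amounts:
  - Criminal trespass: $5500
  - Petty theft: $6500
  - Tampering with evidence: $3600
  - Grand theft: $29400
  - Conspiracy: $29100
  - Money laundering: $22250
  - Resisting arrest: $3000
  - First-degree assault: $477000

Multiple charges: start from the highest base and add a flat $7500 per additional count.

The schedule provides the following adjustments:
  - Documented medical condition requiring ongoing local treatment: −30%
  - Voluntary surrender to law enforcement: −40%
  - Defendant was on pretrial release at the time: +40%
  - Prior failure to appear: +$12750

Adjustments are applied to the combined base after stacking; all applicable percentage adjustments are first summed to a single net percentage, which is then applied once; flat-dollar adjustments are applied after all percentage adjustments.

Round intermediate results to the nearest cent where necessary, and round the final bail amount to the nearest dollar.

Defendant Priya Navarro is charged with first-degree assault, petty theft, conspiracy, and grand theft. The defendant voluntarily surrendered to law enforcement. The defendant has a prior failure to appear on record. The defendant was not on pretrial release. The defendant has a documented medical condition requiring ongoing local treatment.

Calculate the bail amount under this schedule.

$162600

Base amounts from the schedule: first-degree assault $477000; petty theft $6500; conspiracy $29100; grand theft $29400.
Stacking rule: highest base plus $7500 per additional charge. Highest is first-degree assault at $477000; 3 additional charges → +$22500. Combined base = $499500.
Net percentage adjustment: −30% −40% = −70%. $499500 × 0.3 = $149850.
Prior failure to appear (+$12750 flat): $149850 + $12750 = $162600.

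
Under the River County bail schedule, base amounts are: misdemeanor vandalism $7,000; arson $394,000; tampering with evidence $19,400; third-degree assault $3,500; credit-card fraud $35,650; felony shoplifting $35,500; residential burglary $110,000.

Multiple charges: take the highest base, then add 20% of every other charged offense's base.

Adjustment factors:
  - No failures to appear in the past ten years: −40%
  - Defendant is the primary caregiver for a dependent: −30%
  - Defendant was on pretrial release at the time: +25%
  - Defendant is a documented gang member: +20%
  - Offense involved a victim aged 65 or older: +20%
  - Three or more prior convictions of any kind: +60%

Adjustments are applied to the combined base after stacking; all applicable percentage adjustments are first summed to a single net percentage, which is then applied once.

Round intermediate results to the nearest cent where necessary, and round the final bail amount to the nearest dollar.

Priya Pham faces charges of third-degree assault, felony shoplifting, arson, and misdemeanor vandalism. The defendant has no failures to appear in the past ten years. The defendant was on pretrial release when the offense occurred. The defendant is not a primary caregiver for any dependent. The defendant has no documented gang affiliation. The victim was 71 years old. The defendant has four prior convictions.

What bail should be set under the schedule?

$665,280

Base amounts from the schedule: third-degree assault $3,500; felony shoplifting $35,500; arson $394,000; misdemeanor vandalism $7,000.
Stacking rule: highest base plus 20% of each additional charge. Highest is arson at $394,000. Additional: $3,500 × 20% = $700; $35,500 × 20% = $7,100; $7,000 × 20% = $1,400. Combined base = $394,000 + $9,200 = $403,200.
Net percentage adjustment: −40% +25% +20% +60% = +65%. $403,200 × 1.65 = $665,280.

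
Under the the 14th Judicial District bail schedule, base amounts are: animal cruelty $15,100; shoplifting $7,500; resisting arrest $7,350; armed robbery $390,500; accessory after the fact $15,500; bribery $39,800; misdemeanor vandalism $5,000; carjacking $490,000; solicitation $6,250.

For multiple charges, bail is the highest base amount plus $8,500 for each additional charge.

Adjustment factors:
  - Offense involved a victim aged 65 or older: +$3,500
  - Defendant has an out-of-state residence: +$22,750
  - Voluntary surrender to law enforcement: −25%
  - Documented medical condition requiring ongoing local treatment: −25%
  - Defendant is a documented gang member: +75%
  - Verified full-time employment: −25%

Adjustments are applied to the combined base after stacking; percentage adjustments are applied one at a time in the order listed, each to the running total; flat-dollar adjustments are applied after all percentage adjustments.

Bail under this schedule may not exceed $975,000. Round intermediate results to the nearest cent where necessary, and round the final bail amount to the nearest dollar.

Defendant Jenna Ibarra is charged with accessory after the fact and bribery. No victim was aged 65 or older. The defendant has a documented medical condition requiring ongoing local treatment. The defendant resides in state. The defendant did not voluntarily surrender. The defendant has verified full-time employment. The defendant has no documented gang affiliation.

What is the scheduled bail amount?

Base amounts from the schedule: accessory after the fact $15,500; bribery $39,800.
Stacking rule: highest base plus $8,500 per additional charge. Highest is bribery at $39,800; 1 additional charge → +$8,500. Combined base = $48,300.
Documented medical condition requiring ongoing local treatment (−25%): $48,300 × 0.75 = $36,225.
Verified full-time employment (−25%): $36,225 × 0.75 = $27,168.75.
$27,168.75 is within the $975,000 maximum.
Rounded to the nearest dollar: $27,169.

$27,169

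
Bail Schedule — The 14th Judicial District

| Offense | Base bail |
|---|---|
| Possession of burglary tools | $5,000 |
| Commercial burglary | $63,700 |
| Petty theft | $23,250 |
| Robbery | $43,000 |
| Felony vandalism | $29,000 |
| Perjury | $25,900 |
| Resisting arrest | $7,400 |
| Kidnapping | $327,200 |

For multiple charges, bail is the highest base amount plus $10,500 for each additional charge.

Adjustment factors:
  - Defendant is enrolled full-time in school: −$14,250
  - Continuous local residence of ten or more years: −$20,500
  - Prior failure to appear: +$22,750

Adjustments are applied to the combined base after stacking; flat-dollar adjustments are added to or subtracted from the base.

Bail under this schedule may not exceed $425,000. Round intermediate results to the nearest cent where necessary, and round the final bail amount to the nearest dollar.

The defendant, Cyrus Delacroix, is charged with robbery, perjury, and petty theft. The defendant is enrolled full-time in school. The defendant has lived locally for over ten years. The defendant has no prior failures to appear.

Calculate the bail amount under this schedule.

Base amounts from the schedule: robbery $43,000; perjury $25,900; petty theft $23,250.
Stacking rule: highest base plus $10,500 per additional charge. Highest is robbery at $43,000; 2 additional charges → +$21,000. Combined base = $64,000.
Defendant is enrolled full-time in school (−$14,250 flat): $64,000 − $14,250 = $49,750.
Continuous local residence of ten or more years (−$20,500 flat): $49,750 − $20,500 = $29,250.
$29,250 is within the $425,000 maximum.

$29,250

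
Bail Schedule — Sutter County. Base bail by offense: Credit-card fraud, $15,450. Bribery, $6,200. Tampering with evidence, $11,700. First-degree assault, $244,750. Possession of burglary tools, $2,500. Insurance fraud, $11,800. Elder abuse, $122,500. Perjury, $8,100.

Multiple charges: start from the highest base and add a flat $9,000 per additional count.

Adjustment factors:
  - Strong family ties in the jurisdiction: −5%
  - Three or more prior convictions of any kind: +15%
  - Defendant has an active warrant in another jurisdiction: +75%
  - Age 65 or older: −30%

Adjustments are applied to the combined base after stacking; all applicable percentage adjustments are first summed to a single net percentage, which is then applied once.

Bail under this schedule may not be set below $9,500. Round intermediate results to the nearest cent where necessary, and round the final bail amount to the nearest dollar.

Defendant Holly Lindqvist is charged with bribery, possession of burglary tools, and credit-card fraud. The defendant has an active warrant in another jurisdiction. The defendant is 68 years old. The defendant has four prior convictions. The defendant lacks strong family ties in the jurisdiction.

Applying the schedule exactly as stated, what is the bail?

Base amounts from the schedule: bribery $6,200; possession of burglary tools $2,500; credit-card fraud $15,450.
Stacking rule: highest base plus $9,000 per additional charge. Highest is credit-card fraud at $15,450; 2 additional charges → +$18,000. Combined base = $33,450.
Net percentage adjustment: +15% +75% −30% = +60%. $33,450 × 1.6 = $53,520.
$53,520 is at or above the $9,500 minimum.

$53,520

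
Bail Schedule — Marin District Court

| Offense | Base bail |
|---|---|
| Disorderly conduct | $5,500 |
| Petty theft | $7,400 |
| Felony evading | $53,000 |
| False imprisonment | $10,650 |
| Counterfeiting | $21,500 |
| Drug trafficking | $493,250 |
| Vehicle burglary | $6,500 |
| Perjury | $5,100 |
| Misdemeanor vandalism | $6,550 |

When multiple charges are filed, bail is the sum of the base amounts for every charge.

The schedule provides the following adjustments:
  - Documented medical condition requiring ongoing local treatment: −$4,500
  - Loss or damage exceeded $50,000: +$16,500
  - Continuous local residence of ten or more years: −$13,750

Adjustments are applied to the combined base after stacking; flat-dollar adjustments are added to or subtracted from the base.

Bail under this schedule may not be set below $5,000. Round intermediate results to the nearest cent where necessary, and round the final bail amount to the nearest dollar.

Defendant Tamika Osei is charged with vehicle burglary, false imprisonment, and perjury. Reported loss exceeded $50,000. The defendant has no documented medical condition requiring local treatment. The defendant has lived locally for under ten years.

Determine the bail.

Base amounts from the schedule: vehicle burglary $6,500; false imprisonment $10,650; perjury $5,100.
Stacking rule: sum of all bases. $6,500 + $10,650 + $5,100 = $22,250.
Loss or damage exceeded $50,000 (+$16,500 flat): $22,250 + $16,500 = $38,750.
$38,750 is at or above the $5,000 minimum.

$38,750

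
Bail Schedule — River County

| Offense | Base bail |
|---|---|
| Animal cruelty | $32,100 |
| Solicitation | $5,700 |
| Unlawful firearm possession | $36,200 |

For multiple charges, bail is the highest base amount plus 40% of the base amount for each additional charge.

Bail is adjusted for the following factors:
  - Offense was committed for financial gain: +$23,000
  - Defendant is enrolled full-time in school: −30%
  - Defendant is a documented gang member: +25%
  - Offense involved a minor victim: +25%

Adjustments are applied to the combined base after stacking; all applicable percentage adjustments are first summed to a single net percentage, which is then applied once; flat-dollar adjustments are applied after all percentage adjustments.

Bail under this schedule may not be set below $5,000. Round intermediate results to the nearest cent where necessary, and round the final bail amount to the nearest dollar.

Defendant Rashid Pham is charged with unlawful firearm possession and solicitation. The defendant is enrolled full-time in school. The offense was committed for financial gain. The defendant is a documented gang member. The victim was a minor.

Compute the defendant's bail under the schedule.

Base amounts from the schedule: unlawful firearm possession $36,200; solicitation $5,700.
Stacking rule: highest base plus 40% of each additional charge. Highest is unlawful firearm possession at $36,200. Additional: $5,700 × 40% = $2,280. Combined base = $36,200 + $2,280 = $38,480.
Net percentage adjustment: −30% +25% +25% = +20%. $38,480 × 1.2 = $46,176.
Offense was committed for financial gain (+$23,000 flat): $46,176 + $23,000 = $69,176.
$69,176 is at or above the $5,000 minimum.

$69,176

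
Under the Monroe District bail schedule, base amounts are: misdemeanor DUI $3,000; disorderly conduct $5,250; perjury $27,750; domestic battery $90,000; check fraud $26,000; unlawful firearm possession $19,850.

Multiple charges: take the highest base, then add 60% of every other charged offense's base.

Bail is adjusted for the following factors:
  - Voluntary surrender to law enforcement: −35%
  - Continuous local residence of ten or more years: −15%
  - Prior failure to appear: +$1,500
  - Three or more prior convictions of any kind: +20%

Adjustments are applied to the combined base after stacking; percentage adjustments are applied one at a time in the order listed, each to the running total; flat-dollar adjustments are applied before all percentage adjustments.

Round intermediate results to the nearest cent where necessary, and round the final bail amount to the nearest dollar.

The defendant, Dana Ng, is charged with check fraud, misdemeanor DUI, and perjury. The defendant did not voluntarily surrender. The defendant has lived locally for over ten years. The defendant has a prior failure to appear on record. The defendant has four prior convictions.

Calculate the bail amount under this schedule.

$47,583

Base amounts from the schedule: check fraud $26,000; misdemeanor DUI $3,000; perjury $27,750.
Stacking rule: highest base plus 60% of each additional charge. Highest is perjury at $27,750. Additional: $26,000 × 60% = $15,600; $3,000 × 60% = $1,800. Combined base = $27,750 + $17,400 = $45,150.
Prior failure to appear (+$1,500 flat): $45,150 + $1,500 = $46,650.
Continuous local residence of ten or more years (−15%): $46,650 × 0.85 = $39,652.50.
Three or more prior convictions of any kind (+20%): $39,652.50 × 1.2 = $47,583.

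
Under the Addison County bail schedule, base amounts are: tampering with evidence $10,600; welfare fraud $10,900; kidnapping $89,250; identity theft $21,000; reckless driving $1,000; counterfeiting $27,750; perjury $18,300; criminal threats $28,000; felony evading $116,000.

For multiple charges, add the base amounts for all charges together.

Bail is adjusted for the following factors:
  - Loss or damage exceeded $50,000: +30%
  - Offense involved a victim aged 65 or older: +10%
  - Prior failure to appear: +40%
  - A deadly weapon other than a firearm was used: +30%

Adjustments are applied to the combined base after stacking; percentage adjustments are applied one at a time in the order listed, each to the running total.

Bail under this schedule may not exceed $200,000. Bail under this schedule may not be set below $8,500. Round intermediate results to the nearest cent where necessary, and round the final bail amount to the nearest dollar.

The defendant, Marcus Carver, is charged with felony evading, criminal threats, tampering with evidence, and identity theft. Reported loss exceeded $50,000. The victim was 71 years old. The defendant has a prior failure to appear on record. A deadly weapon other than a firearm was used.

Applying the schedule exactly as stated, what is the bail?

Base amounts from the schedule: felony evading $116,000; criminal threats $28,000; tampering with evidence $10,600; identity theft $21,000.
Stacking rule: sum of all bases. $116,000 + $28,000 + $10,600 + $21,000 = $175,600.
Loss or damage exceeded $50,000 (+30%): $175,600 × 1.3 = $228,280.
Offense involved a victim aged 65 or older (+10%): $228,280 × 1.1 = $251,108.
Prior failure to appear (+40%): $251,108 × 1.4 = $351,551.20.
A deadly weapon other than a firearm was used (+30%): $351,551.20 × 1.3 = $457,016.56.
Result $457,016.56 exceeds the maximum of $200,000; bail is capped at $200,000.
$200,000 is at or above the $8,500 minimum.

$200,000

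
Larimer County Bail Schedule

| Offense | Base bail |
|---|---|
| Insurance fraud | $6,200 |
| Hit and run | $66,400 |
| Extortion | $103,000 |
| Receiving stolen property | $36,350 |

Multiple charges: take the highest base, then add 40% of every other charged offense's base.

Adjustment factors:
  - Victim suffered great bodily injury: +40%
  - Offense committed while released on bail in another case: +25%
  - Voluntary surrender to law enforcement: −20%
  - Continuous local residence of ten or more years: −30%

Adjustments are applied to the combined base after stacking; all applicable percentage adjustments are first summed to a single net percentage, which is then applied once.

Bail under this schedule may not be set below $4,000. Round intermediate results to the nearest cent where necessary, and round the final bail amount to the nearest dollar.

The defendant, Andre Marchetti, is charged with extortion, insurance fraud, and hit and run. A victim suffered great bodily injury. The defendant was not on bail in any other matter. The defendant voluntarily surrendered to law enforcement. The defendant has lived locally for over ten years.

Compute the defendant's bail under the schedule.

Base amounts from the schedule: extortion $103,000; insurance fraud $6,200; hit and run $66,400.
Stacking rule: highest base plus 40% of each additional charge. Highest is extortion at $103,000. Additional: $6,200 × 40% = $2,480; $66,400 × 40% = $26,560. Combined base = $103,000 + $29,040 = $132,040.
Net percentage adjustment: +40% −20% −30% = −10%. $132,040 × 0.9 = $118,836.
$118,836 is at or above the $4,000 minimum.

$118,836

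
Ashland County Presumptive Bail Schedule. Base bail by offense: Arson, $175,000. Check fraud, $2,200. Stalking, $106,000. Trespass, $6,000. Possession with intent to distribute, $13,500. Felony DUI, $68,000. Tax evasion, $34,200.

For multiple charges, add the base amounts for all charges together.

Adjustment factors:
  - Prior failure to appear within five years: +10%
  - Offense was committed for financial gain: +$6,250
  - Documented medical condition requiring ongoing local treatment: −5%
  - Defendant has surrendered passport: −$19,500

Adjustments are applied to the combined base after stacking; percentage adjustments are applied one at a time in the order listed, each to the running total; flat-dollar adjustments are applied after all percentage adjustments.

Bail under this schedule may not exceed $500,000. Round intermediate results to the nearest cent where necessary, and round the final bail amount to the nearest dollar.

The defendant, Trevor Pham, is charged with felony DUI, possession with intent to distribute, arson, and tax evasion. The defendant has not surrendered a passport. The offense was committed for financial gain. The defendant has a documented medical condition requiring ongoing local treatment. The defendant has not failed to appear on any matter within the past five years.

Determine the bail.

Base amounts from the schedule: felony DUI $68,000; possession with intent to distribute $13,500; arson $175,000; tax evasion $34,200.
Stacking rule: sum of all bases. $68,000 + $13,500 + $175,000 + $34,200 = $290,700.
Documented medical condition requiring ongoing local treatment (−5%): $290,700 × 0.95 = $276,165.
Offense was committed for financial gain (+$6,250 flat): $276,165 + $6,250 = $282,415.
$282,415 is within the $500,000 maximum.

$282,415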